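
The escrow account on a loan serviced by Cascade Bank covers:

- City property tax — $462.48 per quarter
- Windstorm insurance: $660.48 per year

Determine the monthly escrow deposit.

City property tax: $462.48 × 4 = $1,849.92
Windstorm insurance: $660.48
Combined annual = $1,849.92 + $660.48 = $2,510.40
Base monthly escrow = $2,510.40 / 12 = $209.20

$209.20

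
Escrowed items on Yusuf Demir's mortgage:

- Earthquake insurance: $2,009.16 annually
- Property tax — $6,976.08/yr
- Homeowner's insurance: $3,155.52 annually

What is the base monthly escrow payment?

Earthquake insurance: $2,009.16 per year
Property tax: $6,976.08 per year
Homeowner's insurance: $3,155.52 per year
Total per year = $2,009.16 + $6,976.08 + $3,155.52 = $12,140.76
Per month = $12,140.76 ÷ 12 = $1,011.73

$1,011.73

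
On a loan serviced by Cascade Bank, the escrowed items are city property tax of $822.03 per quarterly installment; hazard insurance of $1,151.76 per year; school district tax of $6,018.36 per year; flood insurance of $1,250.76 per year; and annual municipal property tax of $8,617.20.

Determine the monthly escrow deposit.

$1,693.85

City property tax = $822.03 × 4 = $3,288.12 annually
Hazard insurance = $1,151.76 annually
School district tax = $6,018.36 annually
Flood insurance = $1,250.76 annually
Municipal property tax = $8,617.20 annually
Combined annual = $3,288.12 + $1,151.76 + $6,018.36 + $1,250.76 + $8,617.20 = $20,326.20
Monthly escrow = $20,326.20 / 12 = $1,693.85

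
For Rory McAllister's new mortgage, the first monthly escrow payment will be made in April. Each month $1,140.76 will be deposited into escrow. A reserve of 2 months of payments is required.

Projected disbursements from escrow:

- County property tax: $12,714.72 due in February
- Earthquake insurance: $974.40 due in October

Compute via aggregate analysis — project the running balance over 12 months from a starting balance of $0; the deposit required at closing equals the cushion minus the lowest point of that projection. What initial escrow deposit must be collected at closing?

Cushion = 2 × $1,140.76 = $2,281.52
Trial balance (start $0, +$1,140.76 each month, − disbursements):
  Apr: +$1,140.76 → $1,140.76
  May: +$1,140.76 → $2,281.52
  Jun: +$1,140.76 → $3,422.28
  Jul: +$1,140.76 → $4,563.04
  Aug: +$1,140.76 → $5,703.80
  Sep: +$1,140.76 → $6,844.56
  Oct: +$1,140.76 − $974.40 → $7,010.92
  Nov: +$1,140.76 → $8,151.68
  Dec: +$1,140.76 → $9,292.44
  Jan: +$1,140.76 → $10,433.20
  Feb: +$1,140.76 − $12,714.72 → -$1,140.76
  Mar: +$1,140.76 → $0.00
Lowest trial balance = -$1,140.76 (Feb)
Initial deposit = cushion − low point = $2,281.52 − (-$1,140.76) = $3,422.28

$3,422.28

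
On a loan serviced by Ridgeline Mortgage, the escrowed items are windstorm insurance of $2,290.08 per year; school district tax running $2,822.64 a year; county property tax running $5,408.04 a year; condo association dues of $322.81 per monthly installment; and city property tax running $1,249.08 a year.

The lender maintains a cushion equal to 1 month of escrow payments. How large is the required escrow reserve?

Windstorm insurance — $2,290.08
School district tax — $2,822.64
County property tax — $5,408.04
Condo association dues — $322.81 × 12 = $3,873.72
City property tax — $1,249.08
Combined annual = $15,643.56
Base monthly escrow = $15,643.56 / 12 = $1,303.63
Cushion = 1 × $1,303.63 = $1,303.63

$1,303.63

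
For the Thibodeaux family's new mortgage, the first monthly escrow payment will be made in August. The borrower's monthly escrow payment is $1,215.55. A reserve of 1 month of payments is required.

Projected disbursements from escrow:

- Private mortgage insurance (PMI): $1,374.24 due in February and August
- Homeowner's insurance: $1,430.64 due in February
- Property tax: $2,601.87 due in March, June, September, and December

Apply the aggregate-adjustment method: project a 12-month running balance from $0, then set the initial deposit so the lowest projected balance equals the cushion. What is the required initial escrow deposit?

$3,475.88

Cushion = 1 × $1,215.55 = $1,215.55
Trial balance (start $0, +$1,215.55 each month, − disbursements):
  Aug: +$1,215.55 − $1,374.24 → -$158.69
  Sep: +$1,215.55 − $2,601.87 → -$1,545.01
  Oct: +$1,215.55 → -$329.46
  Nov: +$1,215.55 → $886.09
  Dec: +$1,215.55 − $2,601.87 → -$500.23
  Jan: +$1,215.55 → $715.32
  Feb: +$1,215.55 − $2,804.88 → -$874.01
  Mar: +$1,215.55 − $2,601.87 → -$2,260.33
  Apr: +$1,215.55 → -$1,044.78
  May: +$1,215.55 → $170.77
  Jun: +$1,215.55 − $2,601.87 → -$1,215.55
  Jul: +$1,215.55 → $0.00
Lowest trial balance = -$2,260.33 (Mar)
Initial deposit = cushion − low point = $1,215.55 − (-$2,260.33) = $3,475.88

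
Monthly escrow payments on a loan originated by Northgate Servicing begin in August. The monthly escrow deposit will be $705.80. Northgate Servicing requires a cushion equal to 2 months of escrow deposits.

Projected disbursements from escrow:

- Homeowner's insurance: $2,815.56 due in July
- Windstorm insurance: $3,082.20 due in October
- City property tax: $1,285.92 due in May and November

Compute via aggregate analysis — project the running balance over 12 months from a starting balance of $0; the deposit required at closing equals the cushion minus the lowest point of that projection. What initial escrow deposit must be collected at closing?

$2,956.52

Cushion = 2 × $705.80 = $1,411.60
Trial balance (start $0, +$705.80 each month, − disbursements):
  Aug: +$705.80 → $705.80
  Sep: +$705.80 → $1,411.60
  Oct: +$705.80 − $3,082.20 → -$964.80
  Nov: +$705.80 − $1,285.92 → -$1,544.92
  Dec: +$705.80 → -$839.12
  Jan: +$705.80 → -$133.32
  Feb: +$705.80 → $572.48
  Mar: +$705.80 → $1,278.28
  Apr: +$705.80 → $1,984.08
  May: +$705.80 − $1,285.92 → $1,403.96
  Jun: +$705.80 → $2,109.76
  Jul: +$705.80 − $2,815.56 → $0.00
Lowest trial balance = -$1,544.92 (Nov)
Initial deposit = cushion − low point = $1,411.60 − (-$1,544.92) = $2,956.52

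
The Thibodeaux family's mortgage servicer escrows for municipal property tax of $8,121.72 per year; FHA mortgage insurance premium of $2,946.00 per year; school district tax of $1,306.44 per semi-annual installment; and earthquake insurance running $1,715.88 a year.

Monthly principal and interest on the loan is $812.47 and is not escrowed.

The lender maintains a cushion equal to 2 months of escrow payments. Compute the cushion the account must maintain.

$2,566.08

Municipal property tax = $8,121.72 annually
FHA mortgage insurance premium = $2,946.00 annually
School district tax = $1,306.44 × 2 = $2,612.88 annually
Earthquake insurance = $1,715.88 annually
Total annual escrow = $8,121.72 + $2,946.00 + $2,612.88 + $1,715.88 = $15,396.48
Base monthly escrow = $15,396.48 ÷ 12 = $1,283.04
Required cushion = 2 × $1,283.04 = $2,566.08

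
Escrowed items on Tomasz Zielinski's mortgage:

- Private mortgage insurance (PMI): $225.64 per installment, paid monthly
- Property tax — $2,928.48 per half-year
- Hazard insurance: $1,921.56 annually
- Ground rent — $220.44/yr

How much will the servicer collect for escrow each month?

$892.22

Private mortgage insurance (PMI): $225.64 × 12 = $2,707.68
Property tax: $2,928.48 × 2 = $5,856.96
Hazard insurance: $1,921.56
Ground rent: $220.44
Total annual escrow = $10,706.64
Monthly escrow = $10,706.64 ÷ 12 = $892.22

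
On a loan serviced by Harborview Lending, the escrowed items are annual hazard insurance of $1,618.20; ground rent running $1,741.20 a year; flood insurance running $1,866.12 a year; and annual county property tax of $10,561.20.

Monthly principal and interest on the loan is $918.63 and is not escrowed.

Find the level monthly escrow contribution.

$1,315.56

Hazard insurance — $1,618.20/yr
Ground rent — $1,741.20/yr
Flood insurance — $1,866.12/yr
County property tax — $10,561.20/yr
Combined annual = $1,618.20 + $1,741.20 + $1,866.12 + $10,561.20 = $15,786.72
Base monthly escrow = $15,786.72 ÷ 12 = $1,315.56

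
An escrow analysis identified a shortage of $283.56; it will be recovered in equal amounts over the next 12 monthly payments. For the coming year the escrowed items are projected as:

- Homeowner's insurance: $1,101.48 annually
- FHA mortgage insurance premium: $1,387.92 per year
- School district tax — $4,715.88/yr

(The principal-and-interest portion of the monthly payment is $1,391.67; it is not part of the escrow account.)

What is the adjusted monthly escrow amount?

Homeowner's insurance: $1,101.48 annually
FHA mortgage insurance premium: $1,387.92 annually
School district tax: $4,715.88 annually
Combined annual = $1,101.48 + $1,387.92 + $4,715.88 = $7,205.28
Monthly escrow = $7,205.28 / 12 = $600.44
Shortage per month = $283.56 / 12 = $23.63
New monthly escrow = $600.44 + $23.63 = $624.07

$624.07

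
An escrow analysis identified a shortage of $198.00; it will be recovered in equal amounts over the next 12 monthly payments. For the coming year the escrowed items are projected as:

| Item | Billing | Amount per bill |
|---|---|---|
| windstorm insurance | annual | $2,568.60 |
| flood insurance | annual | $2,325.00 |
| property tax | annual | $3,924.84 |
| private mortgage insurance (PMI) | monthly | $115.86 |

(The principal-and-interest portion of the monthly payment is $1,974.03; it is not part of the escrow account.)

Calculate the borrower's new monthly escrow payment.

Windstorm insurance: $2,568.60 per year
Flood insurance: $2,325.00 per year
Property tax: $3,924.84 per year
Private mortgage insurance (PMI): $115.86 × 12 = $1,390.32 per year
Total per year = $2,568.60 + $2,325.00 + $3,924.84 + $1,390.32 = $10,208.76
Monthly escrow = $10,208.76 ÷ 12 = $850.73
Shortage spread = $198.00 / 12 = $16.50/mo
Adjusted monthly = $850.73 + $16.50 = $867.23

$867.23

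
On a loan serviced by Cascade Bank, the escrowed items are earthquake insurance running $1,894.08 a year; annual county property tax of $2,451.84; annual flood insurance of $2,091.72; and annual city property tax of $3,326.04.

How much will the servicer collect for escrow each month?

Earthquake insurance — $1,894.08/yr
County property tax — $2,451.84/yr
Flood insurance — $2,091.72/yr
City property tax — $3,326.04/yr
Total per year = $1,894.08 + $2,451.84 + $2,091.72 + $3,326.04 = $9,763.68
Monthly escrow = $9,763.68 / 12 = $813.64

$813.64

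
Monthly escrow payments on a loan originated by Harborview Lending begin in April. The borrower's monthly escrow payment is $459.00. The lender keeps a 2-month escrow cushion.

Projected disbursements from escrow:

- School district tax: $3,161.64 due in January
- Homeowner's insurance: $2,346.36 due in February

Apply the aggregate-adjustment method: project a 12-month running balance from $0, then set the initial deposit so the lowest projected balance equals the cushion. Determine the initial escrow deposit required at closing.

$1,377.00

Cushion = 2 × $459.00 = $918.00
Trial balance (start $0, +$459.00 each month, − disbursements):
  Apr: +$459.00 → $459.00
  May: +$459.00 → $918.00
  Jun: +$459.00 → $1,377.00
  Jul: +$459.00 → $1,836.00
  Aug: +$459.00 → $2,295.00
  Sep: +$459.00 → $2,754.00
  Oct: +$459.00 → $3,213.00
  Nov: +$459.00 → $3,672.00
  Dec: +$459.00 → $4,131.00
  Jan: +$459.00 − $3,161.64 → $1,428.36
  Feb: +$459.00 − $2,346.36 → -$459.00
  Mar: +$459.00 → $0.00
Lowest trial balance = -$459.00 (Feb)
Initial deposit = cushion − low point = $918.00 − (-$459.00) = $1,377.00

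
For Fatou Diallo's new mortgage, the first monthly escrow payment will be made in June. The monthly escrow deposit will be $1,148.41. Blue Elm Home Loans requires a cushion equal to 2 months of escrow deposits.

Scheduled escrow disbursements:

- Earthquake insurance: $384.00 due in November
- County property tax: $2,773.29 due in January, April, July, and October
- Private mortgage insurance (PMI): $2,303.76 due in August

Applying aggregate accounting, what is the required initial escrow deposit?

$4,405.11

Cushion = 2 × $1,148.41 = $2,296.82
Trial balance (start $0, +$1,148.41 each month, − disbursements):
  Jun: +$1,148.41 → $1,148.41
  Jul: +$1,148.41 − $2,773.29 → -$476.47
  Aug: +$1,148.41 − $2,303.76 → -$1,631.82
  Sep: +$1,148.41 → -$483.41
  Oct: +$1,148.41 − $2,773.29 → -$2,108.29
  Nov: +$1,148.41 − $384.00 → -$1,343.88
  Dec: +$1,148.41 → -$195.47
  Jan: +$1,148.41 − $2,773.29 → -$1,820.35
  Feb: +$1,148.41 → -$671.94
  Mar: +$1,148.41 → $476.47
  Apr: +$1,148.41 − $2,773.29 → -$1,148.41
  May: +$1,148.41 → $0.00
Lowest trial balance = -$2,108.29 (Oct)
Initial deposit = cushion − low point = $2,296.82 − (-$2,108.29) = $4,405.11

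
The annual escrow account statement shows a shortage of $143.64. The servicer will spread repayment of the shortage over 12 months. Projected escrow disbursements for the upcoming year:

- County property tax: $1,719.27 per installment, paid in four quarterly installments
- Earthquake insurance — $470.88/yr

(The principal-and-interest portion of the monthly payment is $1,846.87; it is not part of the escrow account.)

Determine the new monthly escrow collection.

County property tax — $1,719.27 × 4 = $6,877.08/yr
Earthquake insurance — $470.88/yr
Total annual escrow = $7,347.96
Monthly = $7,347.96 / 12 = $612.33
Monthly shortage recovery: $143.64 / 12 = $11.97
New monthly escrow = $612.33 + $11.97 = $624.30

$624.30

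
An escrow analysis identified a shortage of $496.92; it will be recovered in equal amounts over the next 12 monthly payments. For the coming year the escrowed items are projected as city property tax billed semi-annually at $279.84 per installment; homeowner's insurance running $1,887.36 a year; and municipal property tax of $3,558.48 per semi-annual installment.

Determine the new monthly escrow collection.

City property tax: $279.84 × 2 = $559.68 per year
Homeowner's insurance: $1,887.36 per year
Municipal property tax: $3,558.48 × 2 = $7,116.96 per year
Total per year = $559.68 + $1,887.36 + $7,116.96 = $9,564.00
Per month = $9,564.00 / 12 = $797.00
Shortage per month = $496.92 ÷ 12 = $41.41
New monthly escrow = $797.00 + $41.41 = $838.41

$838.41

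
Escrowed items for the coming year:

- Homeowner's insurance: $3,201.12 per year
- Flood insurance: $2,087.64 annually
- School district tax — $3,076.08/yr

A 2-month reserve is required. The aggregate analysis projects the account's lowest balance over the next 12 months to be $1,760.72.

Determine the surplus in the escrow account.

$366.58

Homeowner's insurance — $3,201.12/yr
Flood insurance — $2,087.64/yr
School district tax — $3,076.08/yr
Yearly total = $3,201.12 + $2,087.64 + $3,076.08 = $8,364.84
Monthly = $8,364.84 ÷ 12 = $697.07
Cushion = 2 × $697.07 = $1,394.14
Surplus = $1,760.72 − $1,394.14 = $366.58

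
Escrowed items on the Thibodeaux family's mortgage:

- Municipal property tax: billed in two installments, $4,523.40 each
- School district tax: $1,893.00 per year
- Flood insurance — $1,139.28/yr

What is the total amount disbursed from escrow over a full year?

$12,079.08

Municipal property tax: $4,523.40 × 2 = $9,046.80/yr
School district tax: $1,893.00/yr
Flood insurance: $1,139.28/yr
Yearly total = $12,079.08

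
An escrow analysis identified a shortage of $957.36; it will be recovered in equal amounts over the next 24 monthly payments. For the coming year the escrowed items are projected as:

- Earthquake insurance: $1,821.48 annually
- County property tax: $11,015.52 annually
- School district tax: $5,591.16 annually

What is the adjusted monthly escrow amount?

Earthquake insurance — $1,821.48
County property tax — $11,015.52
School district tax — $5,591.16
Total annual escrow = $1,821.48 + $11,015.52 + $5,591.16 = $18,428.16
Per month = $18,428.16 / 12 = $1,535.68
Monthly shortage recovery: $957.36 ÷ 24 = $39.89
New monthly escrow = $1,535.68 + $39.89 = $1,575.57

$1,575.57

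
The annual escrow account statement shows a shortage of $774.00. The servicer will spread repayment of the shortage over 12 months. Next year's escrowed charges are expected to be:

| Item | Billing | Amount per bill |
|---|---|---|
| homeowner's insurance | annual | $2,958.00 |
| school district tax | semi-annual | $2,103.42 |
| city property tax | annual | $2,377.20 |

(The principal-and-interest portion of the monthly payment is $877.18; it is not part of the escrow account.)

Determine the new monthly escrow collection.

$859.67

Homeowner's insurance = $2,958.00 annually
School district tax = $2,103.42 × 2 = $4,206.84 annually
City property tax = $2,377.20 annually
Total per year = $2,958.00 + $4,206.84 + $2,377.20 = $9,542.04
Base monthly escrow = $9,542.04 / 12 = $795.17
Monthly shortage recovery: $774.00 ÷ 12 = $64.50
Adjusted monthly = $795.17 + $64.50 = $859.67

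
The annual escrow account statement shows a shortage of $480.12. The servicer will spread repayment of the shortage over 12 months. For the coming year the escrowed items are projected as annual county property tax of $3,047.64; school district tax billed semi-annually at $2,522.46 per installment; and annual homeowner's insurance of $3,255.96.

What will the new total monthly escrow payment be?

$985.72

County property tax: $3,047.64 per year
School district tax: $2,522.46 × 2 = $5,044.92 per year
Homeowner's insurance: $3,255.96 per year
Annual escrow total = $11,348.52
Monthly = $11,348.52 / 12 = $945.71
Monthly shortage recovery: $480.12 / 12 = $40.01
New monthly escrow = $945.71 + $40.01 = $985.72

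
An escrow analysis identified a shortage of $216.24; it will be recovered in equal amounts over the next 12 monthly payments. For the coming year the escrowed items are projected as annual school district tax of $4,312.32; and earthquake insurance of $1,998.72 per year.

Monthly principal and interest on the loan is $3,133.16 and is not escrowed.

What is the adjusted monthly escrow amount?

School district tax: $4,312.32 per year
Earthquake insurance: $1,998.72 per year
Yearly total = $4,312.32 + $1,998.72 = $6,311.04
Per month = $6,311.04 ÷ 12 = $525.92
Shortage per month = $216.24 ÷ 12 = $18.02
Adjusted monthly = $525.92 + $18.02 = $543.94

$543.94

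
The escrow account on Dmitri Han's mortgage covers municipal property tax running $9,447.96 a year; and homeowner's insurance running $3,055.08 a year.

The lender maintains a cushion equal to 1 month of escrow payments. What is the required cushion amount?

$1,041.92

Municipal property tax: $9,447.96
Homeowner's insurance: $3,055.08
Annual escrow total = $9,447.96 + $3,055.08 = $12,503.04
Monthly = $12,503.04 / 12 = $1,041.92
Reserve = 1 × $1,041.92 = $1,041.92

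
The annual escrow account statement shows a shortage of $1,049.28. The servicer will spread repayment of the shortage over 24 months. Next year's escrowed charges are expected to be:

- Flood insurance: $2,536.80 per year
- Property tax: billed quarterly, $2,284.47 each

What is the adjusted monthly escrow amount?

Flood insurance = $2,536.80 per year
Property tax = $2,284.47 × 4 = $9,137.88 per year
Annual escrow total = $2,536.80 + $9,137.88 = $11,674.68
Monthly escrow = $11,674.68 / 12 = $972.89
Shortage spread = $1,049.28 ÷ 24 = $43.72/mo
Adjusted monthly = $972.89 + $43.72 = $1,016.61

$1,016.61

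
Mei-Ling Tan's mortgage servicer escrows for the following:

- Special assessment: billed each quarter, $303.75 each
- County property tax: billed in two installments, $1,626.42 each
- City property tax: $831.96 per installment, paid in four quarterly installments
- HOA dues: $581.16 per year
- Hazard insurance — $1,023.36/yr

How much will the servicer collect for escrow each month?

Special assessment = $303.75 × 4 = $1,215.00 per year
County property tax = $1,626.42 × 2 = $3,252.84 per year
City property tax = $831.96 × 4 = $3,327.84 per year
HOA dues = $581.16 per year
Hazard insurance = $1,023.36 per year
Yearly total = $1,215.00 + $3,252.84 + $3,327.84 + $581.16 + $1,023.36 = $9,400.20
Monthly = $9,400.20 ÷ 12 = $783.35

$783.35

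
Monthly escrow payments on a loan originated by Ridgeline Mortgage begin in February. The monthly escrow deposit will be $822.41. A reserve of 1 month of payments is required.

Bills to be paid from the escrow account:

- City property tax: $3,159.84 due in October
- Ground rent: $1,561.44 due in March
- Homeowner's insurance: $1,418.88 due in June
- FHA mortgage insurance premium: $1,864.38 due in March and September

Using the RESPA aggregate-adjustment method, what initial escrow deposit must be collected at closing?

$3,289.64

Cushion = 1 × $822.41 = $822.41
Trial balance (start $0, +$822.41 each month, − disbursements):
  Feb: +$822.41 → $822.41
  Mar: +$822.41 − $3,425.82 → -$1,781.00
  Apr: +$822.41 → -$958.59
  May: +$822.41 → -$136.18
  Jun: +$822.41 − $1,418.88 → -$732.65
  Jul: +$822.41 → $89.76
  Aug: +$822.41 → $912.17
  Sep: +$822.41 − $1,864.38 → -$129.80
  Oct: +$822.41 − $3,159.84 → -$2,467.23
  Nov: +$822.41 → -$1,644.82
  Dec: +$822.41 → -$822.41
  Jan: +$822.41 → $0.00
Lowest trial balance = -$2,467.23 (Oct)
Initial deposit = cushion − low point = $822.41 − (-$2,467.23) = $3,289.64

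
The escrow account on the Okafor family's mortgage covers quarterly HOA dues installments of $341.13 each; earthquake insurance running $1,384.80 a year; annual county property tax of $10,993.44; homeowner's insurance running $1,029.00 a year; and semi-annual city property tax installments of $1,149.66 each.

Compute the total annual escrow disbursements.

HOA dues: $341.13 × 4 = $1,364.52/yr
Earthquake insurance: $1,384.80/yr
County property tax: $10,993.44/yr
Homeowner's insurance: $1,029.00/yr
City property tax: $1,149.66 × 2 = $2,299.32/yr
Combined annual = $1,364.52 + $1,384.80 + $10,993.44 + $1,029.00 + $2,299.32 = $17,071.08

$17,071.08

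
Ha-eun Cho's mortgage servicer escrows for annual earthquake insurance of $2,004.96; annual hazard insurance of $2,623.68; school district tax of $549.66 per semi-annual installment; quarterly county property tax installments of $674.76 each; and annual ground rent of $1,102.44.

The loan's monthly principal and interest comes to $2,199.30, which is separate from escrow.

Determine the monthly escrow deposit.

Earthquake insurance — $2,004.96/yr
Hazard insurance — $2,623.68/yr
School district tax — $549.66 × 2 = $1,099.32/yr
County property tax — $674.76 × 4 = $2,699.04/yr
Ground rent — $1,102.44/yr
Combined annual = $2,004.96 + $2,623.68 + $1,099.32 + $2,699.04 + $1,102.44 = $9,529.44
Monthly escrow = $9,529.44 ÷ 12 = $794.12

$794.12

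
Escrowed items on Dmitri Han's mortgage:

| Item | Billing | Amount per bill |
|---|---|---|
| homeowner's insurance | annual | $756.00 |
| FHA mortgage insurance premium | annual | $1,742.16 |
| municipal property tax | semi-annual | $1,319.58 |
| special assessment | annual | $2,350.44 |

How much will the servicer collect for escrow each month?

Homeowner's insurance — $756.00 annually
FHA mortgage insurance premium — $1,742.16 annually
Municipal property tax — $1,319.58 × 2 = $2,639.16 annually
Special assessment — $2,350.44 annually
Yearly total = $7,487.76
Monthly escrow = $7,487.76 / 12 = $623.98

$623.98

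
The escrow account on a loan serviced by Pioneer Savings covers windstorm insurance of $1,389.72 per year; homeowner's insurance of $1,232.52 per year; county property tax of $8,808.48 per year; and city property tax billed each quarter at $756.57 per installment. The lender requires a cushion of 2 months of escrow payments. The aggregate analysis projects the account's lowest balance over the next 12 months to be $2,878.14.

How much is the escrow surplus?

$468.64

Windstorm insurance = $1,389.72 per year
Homeowner's insurance = $1,232.52 per year
County property tax = $8,808.48 per year
City property tax = $756.57 × 4 = $3,026.28 per year
Yearly total = $1,389.72 + $1,232.52 + $8,808.48 + $3,026.28 = $14,457.00
Monthly escrow = $14,457.00 / 12 = $1,204.75
Cushion = 2 × $1,204.75 = $2,409.50
Excess over cushion: $2,878.14 − $2,409.50 = $468.64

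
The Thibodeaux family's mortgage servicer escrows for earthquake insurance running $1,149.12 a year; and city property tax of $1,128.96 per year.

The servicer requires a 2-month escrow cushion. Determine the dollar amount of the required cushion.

Earthquake insurance: $1,149.12 annually
City property tax: $1,128.96 annually
Total per year = $2,278.08
Monthly escrow = $2,278.08 ÷ 12 = $189.84
Reserve = 2 × $189.84 = $379.68

$379.68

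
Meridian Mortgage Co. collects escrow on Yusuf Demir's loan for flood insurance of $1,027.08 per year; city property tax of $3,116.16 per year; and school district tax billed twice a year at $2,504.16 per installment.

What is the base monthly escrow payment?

Flood insurance = $1,027.08 per year
City property tax = $3,116.16 per year
School district tax = $2,504.16 × 2 = $5,008.32 per year
Yearly total = $1,027.08 + $3,116.16 + $5,008.32 = $9,151.56
Base monthly escrow = $9,151.56 / 12 = $762.63

$762.63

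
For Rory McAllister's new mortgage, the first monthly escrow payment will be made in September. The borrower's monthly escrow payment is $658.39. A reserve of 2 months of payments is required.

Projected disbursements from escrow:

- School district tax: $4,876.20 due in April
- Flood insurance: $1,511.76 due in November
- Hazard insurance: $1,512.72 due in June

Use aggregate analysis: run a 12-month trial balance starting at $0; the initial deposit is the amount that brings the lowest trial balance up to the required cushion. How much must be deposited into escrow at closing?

Cushion = 2 × $658.39 = $1,316.78
Trial balance (start $0, +$658.39 each month, − disbursements):
  Sep: +$658.39 → $658.39
  Oct: +$658.39 → $1,316.78
  Nov: +$658.39 − $1,511.76 → $463.41
  Dec: +$658.39 → $1,121.80
  Jan: +$658.39 → $1,780.19
  Feb: +$658.39 → $2,438.58
  Mar: +$658.39 → $3,096.97
  Apr: +$658.39 − $4,876.20 → -$1,120.84
  May: +$658.39 → -$462.45
  Jun: +$658.39 − $1,512.72 → -$1,316.78
  Jul: +$658.39 → -$658.39
  Aug: +$658.39 → $0.00
Lowest trial balance = -$1,316.78 (Jun)
Initial deposit = cushion − low point = $1,316.78 − (-$1,316.78) = $2,633.56

$2,633.56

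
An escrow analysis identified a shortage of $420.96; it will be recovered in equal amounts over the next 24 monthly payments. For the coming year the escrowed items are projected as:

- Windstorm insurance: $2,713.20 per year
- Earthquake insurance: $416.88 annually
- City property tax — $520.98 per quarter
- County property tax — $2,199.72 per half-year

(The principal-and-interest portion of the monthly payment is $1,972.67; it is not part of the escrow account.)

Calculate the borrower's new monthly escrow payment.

Windstorm insurance = $2,713.20
Earthquake insurance = $416.88
City property tax = $520.98 × 4 = $2,083.92
County property tax = $2,199.72 × 2 = $4,399.44
Combined annual = $9,613.44
Base monthly escrow = $9,613.44 ÷ 12 = $801.12
Shortage spread = $420.96 / 24 = $17.54/mo
Adjusted monthly = $801.12 + $17.54 = $818.66

$818.66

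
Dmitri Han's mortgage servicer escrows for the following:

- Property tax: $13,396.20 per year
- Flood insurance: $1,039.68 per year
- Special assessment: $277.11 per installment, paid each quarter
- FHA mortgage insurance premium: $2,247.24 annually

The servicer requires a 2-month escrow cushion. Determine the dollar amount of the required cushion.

Property tax — $13,396.20/yr
Flood insurance — $1,039.68/yr
Special assessment — $277.11 × 4 = $1,108.44/yr
FHA mortgage insurance premium — $2,247.24/yr
Yearly total = $13,396.20 + $1,039.68 + $1,108.44 + $2,247.24 = $17,791.56
Monthly = $17,791.56 / 12 = $1,482.63
Required cushion = 2 × $1,482.63 = $2,965.26

$2,965.26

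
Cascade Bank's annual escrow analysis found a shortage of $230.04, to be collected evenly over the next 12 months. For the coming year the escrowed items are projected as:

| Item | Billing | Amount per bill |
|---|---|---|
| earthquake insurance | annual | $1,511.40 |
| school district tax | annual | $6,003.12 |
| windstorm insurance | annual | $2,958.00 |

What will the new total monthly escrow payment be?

Earthquake insurance: $1,511.40 annually
School district tax: $6,003.12 annually
Windstorm insurance: $2,958.00 annually
Yearly total = $1,511.40 + $6,003.12 + $2,958.00 = $10,472.52
Per month = $10,472.52 / 12 = $872.71
Shortage spread = $230.04 ÷ 12 = $19.17/mo
Adjusted monthly = $872.71 + $19.17 = $891.88

$891.88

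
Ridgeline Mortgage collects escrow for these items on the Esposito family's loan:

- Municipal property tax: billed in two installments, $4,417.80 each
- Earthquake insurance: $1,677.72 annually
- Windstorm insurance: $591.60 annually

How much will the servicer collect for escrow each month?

$925.41

Municipal property tax = $4,417.80 × 2 = $8,835.60
Earthquake insurance = $1,677.72
Windstorm insurance = $591.60
Total per year = $8,835.60 + $1,677.72 + $591.60 = $11,104.92
Monthly escrow = $11,104.92 / 12 = $925.41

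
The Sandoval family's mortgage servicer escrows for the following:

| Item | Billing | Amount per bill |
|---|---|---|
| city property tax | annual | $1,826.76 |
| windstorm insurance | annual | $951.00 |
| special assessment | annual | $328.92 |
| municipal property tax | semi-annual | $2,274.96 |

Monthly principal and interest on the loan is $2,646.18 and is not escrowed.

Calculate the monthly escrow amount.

City property tax = $1,826.76
Windstorm insurance = $951.00
Special assessment = $328.92
Municipal property tax = $2,274.96 × 2 = $4,549.92
Total annual escrow = $1,826.76 + $951.00 + $328.92 + $4,549.92 = $7,656.60
Monthly = $7,656.60 ÷ 12 = $638.05

$638.05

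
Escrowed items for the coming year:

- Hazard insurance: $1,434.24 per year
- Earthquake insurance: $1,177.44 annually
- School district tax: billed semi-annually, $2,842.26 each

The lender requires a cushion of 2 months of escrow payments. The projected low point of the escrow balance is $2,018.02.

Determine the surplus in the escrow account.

Hazard insurance: $1,434.24
Earthquake insurance: $1,177.44
School district tax: $2,842.26 × 2 = $5,684.52
Yearly total = $1,434.24 + $1,177.44 + $5,684.52 = $8,296.20
Base monthly escrow = $8,296.20 ÷ 12 = $691.35
Required cushion = 2 × $691.35 = $1,382.70
Excess over cushion: $2,018.02 − $1,382.70 = $635.32

$635.32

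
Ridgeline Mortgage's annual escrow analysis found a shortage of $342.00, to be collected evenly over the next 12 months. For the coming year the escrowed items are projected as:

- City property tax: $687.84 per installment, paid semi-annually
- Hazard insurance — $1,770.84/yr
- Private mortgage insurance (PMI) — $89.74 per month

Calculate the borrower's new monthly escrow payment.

$380.45

City property tax = $687.84 × 2 = $1,375.68/yr
Hazard insurance = $1,770.84/yr
Private mortgage insurance (PMI) = $89.74 × 12 = $1,076.88/yr
Total annual escrow = $1,375.68 + $1,770.84 + $1,076.88 = $4,223.40
Per month = $4,223.40 / 12 = $351.95
Shortage per month = $342.00 / 12 = $28.50
New monthly escrow = $351.95 + $28.50 = $380.45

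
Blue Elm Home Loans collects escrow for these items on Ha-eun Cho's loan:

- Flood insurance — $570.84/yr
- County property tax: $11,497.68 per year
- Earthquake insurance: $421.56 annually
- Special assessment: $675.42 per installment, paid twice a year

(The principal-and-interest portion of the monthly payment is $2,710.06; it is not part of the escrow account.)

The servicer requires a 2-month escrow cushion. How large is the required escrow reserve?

$2,306.82

Flood insurance: $570.84/yr
County property tax: $11,497.68/yr
Earthquake insurance: $421.56/yr
Special assessment: $675.42 × 2 = $1,350.84/yr
Combined annual = $570.84 + $11,497.68 + $421.56 + $1,350.84 = $13,840.92
Per month = $13,840.92 ÷ 12 = $1,153.41
Required cushion = 2 × $1,153.41 = $2,306.82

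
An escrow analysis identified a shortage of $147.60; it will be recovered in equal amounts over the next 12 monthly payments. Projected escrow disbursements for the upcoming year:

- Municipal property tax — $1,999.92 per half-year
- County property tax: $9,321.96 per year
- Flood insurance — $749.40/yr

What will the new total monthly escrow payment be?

Municipal property tax: $1,999.92 × 2 = $3,999.84
County property tax: $9,321.96
Flood insurance: $749.40
Annual escrow total = $3,999.84 + $9,321.96 + $749.40 = $14,071.20
Base monthly escrow = $14,071.20 / 12 = $1,172.60
Shortage spread = $147.60 / 12 = $12.30/mo
Adjusted monthly = $1,172.60 + $12.30 = $1,184.90

$1,184.90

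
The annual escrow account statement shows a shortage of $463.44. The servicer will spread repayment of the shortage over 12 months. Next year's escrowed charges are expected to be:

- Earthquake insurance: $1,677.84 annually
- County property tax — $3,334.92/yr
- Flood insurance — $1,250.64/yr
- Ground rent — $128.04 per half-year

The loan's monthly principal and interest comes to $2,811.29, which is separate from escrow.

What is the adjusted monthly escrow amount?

Earthquake insurance: $1,677.84/yr
County property tax: $3,334.92/yr
Flood insurance: $1,250.64/yr
Ground rent: $128.04 × 2 = $256.08/yr
Yearly total = $1,677.84 + $3,334.92 + $1,250.64 + $256.08 = $6,519.48
Monthly escrow = $6,519.48 / 12 = $543.29
Shortage spread = $463.44 / 12 = $38.62/mo
Adjusted monthly = $543.29 + $38.62 = $581.91

$581.91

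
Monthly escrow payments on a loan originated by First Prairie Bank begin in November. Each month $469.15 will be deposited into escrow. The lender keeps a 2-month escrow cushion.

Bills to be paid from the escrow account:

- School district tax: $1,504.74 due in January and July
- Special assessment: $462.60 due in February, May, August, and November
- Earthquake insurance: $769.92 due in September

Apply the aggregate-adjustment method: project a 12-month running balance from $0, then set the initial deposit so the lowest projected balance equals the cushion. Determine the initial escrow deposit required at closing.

$1,498.19

Cushion = 2 × $469.15 = $938.30
Trial balance (start $0, +$469.15 each month, − disbursements):
  Nov: +$469.15 − $462.60 → $6.55
  Dec: +$469.15 → $475.70
  Jan: +$469.15 − $1,504.74 → -$559.89
  Feb: +$469.15 − $462.60 → -$553.34
  Mar: +$469.15 → -$84.19
  Apr: +$469.15 → $384.96
  May: +$469.15 − $462.60 → $391.51
  Jun: +$469.15 → $860.66
  Jul: +$469.15 − $1,504.74 → -$174.93
  Aug: +$469.15 − $462.60 → -$168.38
  Sep: +$469.15 − $769.92 → -$469.15
  Oct: +$469.15 → $0.00
Lowest trial balance = -$559.89 (Jan)
Initial deposit = cushion − low point = $938.30 − (-$559.89) = $1,498.19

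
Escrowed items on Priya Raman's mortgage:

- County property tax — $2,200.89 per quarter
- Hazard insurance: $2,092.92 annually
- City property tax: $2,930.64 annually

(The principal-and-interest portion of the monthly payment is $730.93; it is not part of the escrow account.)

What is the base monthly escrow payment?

County property tax = $2,200.89 × 4 = $8,803.56/yr
Hazard insurance = $2,092.92/yr
City property tax = $2,930.64/yr
Annual escrow total = $13,827.12
Monthly = $13,827.12 / 12 = $1,152.26

$1,152.26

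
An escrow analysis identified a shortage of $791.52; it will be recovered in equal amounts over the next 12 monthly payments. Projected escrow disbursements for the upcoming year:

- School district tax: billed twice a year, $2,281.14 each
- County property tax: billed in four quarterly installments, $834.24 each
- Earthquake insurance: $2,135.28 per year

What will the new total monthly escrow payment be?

School district tax: $2,281.14 × 2 = $4,562.28/yr
County property tax: $834.24 × 4 = $3,336.96/yr
Earthquake insurance: $2,135.28/yr
Yearly total = $4,562.28 + $3,336.96 + $2,135.28 = $10,034.52
Monthly = $10,034.52 ÷ 12 = $836.21
Monthly shortage recovery: $791.52 ÷ 12 = $65.96
New monthly escrow = $836.21 + $65.96 = $902.17

$902.17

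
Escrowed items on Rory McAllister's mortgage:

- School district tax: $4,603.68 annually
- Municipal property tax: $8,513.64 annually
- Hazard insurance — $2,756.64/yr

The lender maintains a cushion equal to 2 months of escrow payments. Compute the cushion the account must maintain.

School district tax = $4,603.68 per year
Municipal property tax = $8,513.64 per year
Hazard insurance = $2,756.64 per year
Annual escrow total = $15,873.96
Base monthly escrow = $15,873.96 ÷ 12 = $1,322.83
Required cushion = 2 × $1,322.83 = $2,645.66

$2,645.66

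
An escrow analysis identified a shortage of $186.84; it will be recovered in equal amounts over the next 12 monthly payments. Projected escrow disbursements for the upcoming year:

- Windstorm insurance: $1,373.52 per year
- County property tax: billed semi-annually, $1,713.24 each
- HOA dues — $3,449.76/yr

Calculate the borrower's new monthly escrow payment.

Windstorm insurance: $1,373.52/yr
County property tax: $1,713.24 × 2 = $3,426.48/yr
HOA dues: $3,449.76/yr
Combined annual = $1,373.52 + $3,426.48 + $3,449.76 = $8,249.76
Per month = $8,249.76 ÷ 12 = $687.48
Shortage spread = $186.84 / 12 = $15.57/mo
New monthly escrow = $687.48 + $15.57 = $703.05

$703.05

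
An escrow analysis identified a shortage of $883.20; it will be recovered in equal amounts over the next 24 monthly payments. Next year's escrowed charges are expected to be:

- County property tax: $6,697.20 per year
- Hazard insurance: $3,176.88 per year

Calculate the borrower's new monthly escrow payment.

$859.64

County property tax — $6,697.20 per year
Hazard insurance — $3,176.88 per year
Total per year = $9,874.08
Base monthly escrow = $9,874.08 / 12 = $822.84
Shortage per month = $883.20 / 24 = $36.80
New monthly escrow = $822.84 + $36.80 = $859.64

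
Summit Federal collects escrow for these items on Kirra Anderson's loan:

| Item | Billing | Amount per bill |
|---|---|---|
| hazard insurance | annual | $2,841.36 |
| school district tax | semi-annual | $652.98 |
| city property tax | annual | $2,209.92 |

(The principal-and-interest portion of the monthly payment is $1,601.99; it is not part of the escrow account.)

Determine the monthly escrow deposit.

Hazard insurance = $2,841.36/yr
School district tax = $652.98 × 2 = $1,305.96/yr
City property tax = $2,209.92/yr
Combined annual = $2,841.36 + $1,305.96 + $2,209.92 = $6,357.24
Monthly = $6,357.24 / 12 = $529.77

$529.77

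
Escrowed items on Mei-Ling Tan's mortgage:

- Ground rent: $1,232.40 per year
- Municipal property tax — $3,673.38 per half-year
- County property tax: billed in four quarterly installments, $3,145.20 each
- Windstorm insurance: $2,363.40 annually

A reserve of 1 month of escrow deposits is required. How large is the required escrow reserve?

$1,960.28

Ground rent: $1,232.40
Municipal property tax: $3,673.38 × 2 = $7,346.76
County property tax: $3,145.20 × 4 = $12,580.80
Windstorm insurance: $2,363.40
Yearly total = $1,232.40 + $7,346.76 + $12,580.80 + $2,363.40 = $23,523.36
Base monthly escrow = $23,523.36 ÷ 12 = $1,960.28
Cushion = 1 × $1,960.28 = $1,960.28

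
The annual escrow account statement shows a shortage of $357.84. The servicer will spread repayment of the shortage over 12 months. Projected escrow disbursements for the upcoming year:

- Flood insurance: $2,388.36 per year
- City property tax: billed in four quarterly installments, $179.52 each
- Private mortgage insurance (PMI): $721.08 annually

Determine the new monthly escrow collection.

Flood insurance: $2,388.36 per year
City property tax: $179.52 × 4 = $718.08 per year
Private mortgage insurance (PMI): $721.08 per year
Yearly total = $3,827.52
Per month = $3,827.52 / 12 = $318.96
Monthly shortage recovery: $357.84 / 12 = $29.82
New monthly escrow = $318.96 + $29.82 = $348.78

$348.78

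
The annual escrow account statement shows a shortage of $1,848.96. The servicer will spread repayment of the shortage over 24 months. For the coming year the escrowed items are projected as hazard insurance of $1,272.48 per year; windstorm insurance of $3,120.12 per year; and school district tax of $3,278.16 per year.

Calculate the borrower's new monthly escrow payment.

$716.27

Hazard insurance = $1,272.48 per year
Windstorm insurance = $3,120.12 per year
School district tax = $3,278.16 per year
Total per year = $7,670.76
Monthly = $7,670.76 / 12 = $639.23
Shortage spread = $1,848.96 ÷ 24 = $77.04/mo
New monthly escrow = $639.23 + $77.04 = $716.27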